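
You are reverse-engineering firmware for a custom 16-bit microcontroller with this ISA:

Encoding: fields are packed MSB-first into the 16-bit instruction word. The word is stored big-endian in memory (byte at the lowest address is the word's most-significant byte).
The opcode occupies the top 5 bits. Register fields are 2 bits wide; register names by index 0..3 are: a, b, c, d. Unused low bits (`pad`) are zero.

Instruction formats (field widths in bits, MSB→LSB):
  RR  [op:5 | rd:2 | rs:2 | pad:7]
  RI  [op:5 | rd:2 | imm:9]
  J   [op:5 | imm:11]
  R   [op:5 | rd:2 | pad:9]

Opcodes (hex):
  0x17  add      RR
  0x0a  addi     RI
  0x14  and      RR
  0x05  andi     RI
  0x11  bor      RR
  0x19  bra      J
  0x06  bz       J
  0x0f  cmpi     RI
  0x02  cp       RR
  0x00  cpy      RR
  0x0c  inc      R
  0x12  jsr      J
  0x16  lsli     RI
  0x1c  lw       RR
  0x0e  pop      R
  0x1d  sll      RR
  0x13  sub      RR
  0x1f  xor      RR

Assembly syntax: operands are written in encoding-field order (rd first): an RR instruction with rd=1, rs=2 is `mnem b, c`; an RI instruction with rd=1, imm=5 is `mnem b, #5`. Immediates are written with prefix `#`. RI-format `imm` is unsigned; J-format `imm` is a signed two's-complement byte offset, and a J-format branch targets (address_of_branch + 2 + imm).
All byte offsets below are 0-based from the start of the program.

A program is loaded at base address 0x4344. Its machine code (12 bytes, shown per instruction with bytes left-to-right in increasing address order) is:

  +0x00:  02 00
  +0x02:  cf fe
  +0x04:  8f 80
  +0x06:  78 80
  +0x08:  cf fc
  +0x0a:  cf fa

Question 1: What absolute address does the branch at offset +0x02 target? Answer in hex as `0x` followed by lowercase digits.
0x4346

off 0x02: read cf fe as big → 0xcffe
  top 5b → 0x19 → bra [J]
  [10:0] imm=2046 (s11→-2) = #-2
  target = base 0x4344 + off 0x02 + 2 + imm -2 = 0x4346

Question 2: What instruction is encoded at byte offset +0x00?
off 0x00: read 02 00 as big → 0x0200
  opcode bits[15:11]=0x0: cpy/RR
  [10:9] rd=1 = b
  [8:7] rs=0 = a

cpy b, a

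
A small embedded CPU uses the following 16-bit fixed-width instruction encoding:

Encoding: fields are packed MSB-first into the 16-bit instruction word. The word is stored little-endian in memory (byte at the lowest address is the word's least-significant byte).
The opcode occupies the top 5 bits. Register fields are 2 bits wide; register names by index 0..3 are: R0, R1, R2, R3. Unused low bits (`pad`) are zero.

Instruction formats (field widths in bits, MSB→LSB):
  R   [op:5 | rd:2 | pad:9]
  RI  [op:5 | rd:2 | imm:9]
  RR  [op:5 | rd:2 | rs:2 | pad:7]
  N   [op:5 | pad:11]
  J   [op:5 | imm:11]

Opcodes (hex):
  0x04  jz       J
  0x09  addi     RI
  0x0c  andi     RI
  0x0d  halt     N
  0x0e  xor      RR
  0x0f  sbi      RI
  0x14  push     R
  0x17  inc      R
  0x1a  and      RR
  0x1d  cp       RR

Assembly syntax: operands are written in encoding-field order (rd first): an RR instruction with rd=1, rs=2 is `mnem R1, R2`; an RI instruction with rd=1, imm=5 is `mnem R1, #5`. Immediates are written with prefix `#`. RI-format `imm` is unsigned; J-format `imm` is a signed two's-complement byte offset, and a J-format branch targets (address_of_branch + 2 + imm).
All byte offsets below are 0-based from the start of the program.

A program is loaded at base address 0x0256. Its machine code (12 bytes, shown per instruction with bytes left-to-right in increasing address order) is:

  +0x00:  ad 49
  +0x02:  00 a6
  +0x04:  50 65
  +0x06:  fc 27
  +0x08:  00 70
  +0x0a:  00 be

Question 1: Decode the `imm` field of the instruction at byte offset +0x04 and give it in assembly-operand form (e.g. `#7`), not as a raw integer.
#336

[04] 50 65 → 0x6550
  opcode bits[15:11]=0xc: andi/RI
  rd: (w>>9)&0x3=0x2 → R2
  imm: (w>>0)&0x1ff=0x150 → #336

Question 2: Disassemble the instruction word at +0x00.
@+00  little-endian(ad 49) = 0x49ad
  opcode bits[15:11]=0x9: addi/RI
  [10:9] rd=0 = R0
  [8:0] imm=429 = #429

addi R0, #429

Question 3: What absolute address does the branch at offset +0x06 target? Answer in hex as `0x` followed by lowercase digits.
[06] fc 27 → 0x27fc
  opcode bits[15:11]=0x4: jz/J
  imm: (w>>0)&0x7ff=0x7fc (s11→-4) → #-4
  target = base 0x0256 + off 0x06 + 2 + imm -4 = 0x025a

0x025a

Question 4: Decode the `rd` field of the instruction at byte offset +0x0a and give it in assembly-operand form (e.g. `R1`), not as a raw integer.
@+0a  little-endian(00 be) = 0xbe00
  opcode bits[15:11]=0x17: inc/R
  [10:9] rd=3 = R3

R3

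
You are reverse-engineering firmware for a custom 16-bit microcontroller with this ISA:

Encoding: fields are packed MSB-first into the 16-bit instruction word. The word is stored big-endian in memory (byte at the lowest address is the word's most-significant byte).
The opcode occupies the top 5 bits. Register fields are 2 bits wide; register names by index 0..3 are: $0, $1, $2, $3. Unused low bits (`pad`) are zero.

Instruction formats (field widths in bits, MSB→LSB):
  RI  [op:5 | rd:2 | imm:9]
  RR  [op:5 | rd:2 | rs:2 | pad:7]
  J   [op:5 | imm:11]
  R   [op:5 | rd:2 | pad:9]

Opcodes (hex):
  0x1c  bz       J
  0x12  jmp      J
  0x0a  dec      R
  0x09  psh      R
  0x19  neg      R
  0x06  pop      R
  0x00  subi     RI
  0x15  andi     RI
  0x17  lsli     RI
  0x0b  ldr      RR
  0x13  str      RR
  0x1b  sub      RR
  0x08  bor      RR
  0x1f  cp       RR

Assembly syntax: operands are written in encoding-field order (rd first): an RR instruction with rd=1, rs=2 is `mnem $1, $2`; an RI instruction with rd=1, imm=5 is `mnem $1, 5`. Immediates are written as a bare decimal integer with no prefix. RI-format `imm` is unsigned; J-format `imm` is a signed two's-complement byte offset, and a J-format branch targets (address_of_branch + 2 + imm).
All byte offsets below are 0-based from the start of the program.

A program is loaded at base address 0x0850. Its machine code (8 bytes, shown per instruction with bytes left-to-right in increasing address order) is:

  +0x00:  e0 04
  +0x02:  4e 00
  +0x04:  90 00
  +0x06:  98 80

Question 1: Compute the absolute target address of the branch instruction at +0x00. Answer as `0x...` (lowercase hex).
+0x00: e0 04 ⇒ word 0xe004 (big)
  top 5b → 0x1c → bz [J]
  imm@[10:0]=0x4 ⇒ 4
  target = base 0x0850 + off 0x00 + 2 + imm 4 = 0x0856

0x0856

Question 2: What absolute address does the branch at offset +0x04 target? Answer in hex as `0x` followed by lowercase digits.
off 0x04: read 90 00 as big → 0x9000
  op=0x9000>>11=0x12 ⇒ jmp (J)
  imm: (w>>0)&0x7ff=0x0 → 0
  target = base 0x0850 + off 0x04 + 2 + imm 0 = 0x0856

0x0856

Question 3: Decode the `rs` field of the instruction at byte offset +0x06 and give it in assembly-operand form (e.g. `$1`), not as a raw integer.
$1

@+06  big-endian(98 80) = 0x9880
  top 5b → 0x13 → str [RR]
  [10:9] rd=0 = $0
  [8:7] rs=1 = $1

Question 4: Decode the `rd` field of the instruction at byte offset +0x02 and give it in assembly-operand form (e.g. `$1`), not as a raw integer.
[02] 4e 00 → 0x4e00
  top 5b → 0x9 → psh [R]
  rd: (w>>9)&0x3=0x3 → $3

$3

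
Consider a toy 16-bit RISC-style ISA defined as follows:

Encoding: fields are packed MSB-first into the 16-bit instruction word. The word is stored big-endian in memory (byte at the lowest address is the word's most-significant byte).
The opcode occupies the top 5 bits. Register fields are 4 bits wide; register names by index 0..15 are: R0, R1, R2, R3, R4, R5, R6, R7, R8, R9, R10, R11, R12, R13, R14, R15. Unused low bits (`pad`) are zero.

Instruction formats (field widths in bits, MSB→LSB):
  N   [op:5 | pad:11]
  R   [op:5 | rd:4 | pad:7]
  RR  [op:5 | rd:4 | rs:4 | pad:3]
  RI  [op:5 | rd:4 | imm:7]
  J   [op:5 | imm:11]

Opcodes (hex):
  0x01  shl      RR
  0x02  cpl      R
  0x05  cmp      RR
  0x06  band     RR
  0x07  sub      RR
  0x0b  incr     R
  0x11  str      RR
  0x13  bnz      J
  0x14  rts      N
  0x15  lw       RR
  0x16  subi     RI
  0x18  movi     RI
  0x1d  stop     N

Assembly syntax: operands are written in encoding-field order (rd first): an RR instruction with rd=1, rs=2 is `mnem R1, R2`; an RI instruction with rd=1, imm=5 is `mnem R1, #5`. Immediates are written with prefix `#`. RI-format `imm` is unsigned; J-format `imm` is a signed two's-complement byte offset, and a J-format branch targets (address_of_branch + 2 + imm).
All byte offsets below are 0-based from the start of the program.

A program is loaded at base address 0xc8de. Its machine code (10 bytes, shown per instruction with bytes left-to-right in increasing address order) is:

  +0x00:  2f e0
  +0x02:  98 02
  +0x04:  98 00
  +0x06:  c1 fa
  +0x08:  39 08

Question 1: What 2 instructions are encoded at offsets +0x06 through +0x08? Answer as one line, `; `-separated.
movi R3, #122; sub R2, R1

+0x06: c1 fa ⇒ word 0xc1fa (big)
  top 5b → 0x18 → movi [RI]
  rd@[10:7]=0x3 ⇒ R3
  imm@[6:0]=0x7a ⇒ #122
+0x08: 39 08 ⇒ word 0x3908 (big)
  top 5b → 0x7 → sub [RR]
  rd@[10:7]=0x2 ⇒ R2
  rs@[6:3]=0x1 ⇒ R1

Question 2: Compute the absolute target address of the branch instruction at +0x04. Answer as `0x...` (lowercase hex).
off 0x04: read 98 00 as big → 0x9800
  top 5b → 0x13 → bnz [J]
  [10:0] imm=0 = #0
  target = base 0xc8de + off 0x04 + 2 + imm 0 = 0xc8e4

0xc8e4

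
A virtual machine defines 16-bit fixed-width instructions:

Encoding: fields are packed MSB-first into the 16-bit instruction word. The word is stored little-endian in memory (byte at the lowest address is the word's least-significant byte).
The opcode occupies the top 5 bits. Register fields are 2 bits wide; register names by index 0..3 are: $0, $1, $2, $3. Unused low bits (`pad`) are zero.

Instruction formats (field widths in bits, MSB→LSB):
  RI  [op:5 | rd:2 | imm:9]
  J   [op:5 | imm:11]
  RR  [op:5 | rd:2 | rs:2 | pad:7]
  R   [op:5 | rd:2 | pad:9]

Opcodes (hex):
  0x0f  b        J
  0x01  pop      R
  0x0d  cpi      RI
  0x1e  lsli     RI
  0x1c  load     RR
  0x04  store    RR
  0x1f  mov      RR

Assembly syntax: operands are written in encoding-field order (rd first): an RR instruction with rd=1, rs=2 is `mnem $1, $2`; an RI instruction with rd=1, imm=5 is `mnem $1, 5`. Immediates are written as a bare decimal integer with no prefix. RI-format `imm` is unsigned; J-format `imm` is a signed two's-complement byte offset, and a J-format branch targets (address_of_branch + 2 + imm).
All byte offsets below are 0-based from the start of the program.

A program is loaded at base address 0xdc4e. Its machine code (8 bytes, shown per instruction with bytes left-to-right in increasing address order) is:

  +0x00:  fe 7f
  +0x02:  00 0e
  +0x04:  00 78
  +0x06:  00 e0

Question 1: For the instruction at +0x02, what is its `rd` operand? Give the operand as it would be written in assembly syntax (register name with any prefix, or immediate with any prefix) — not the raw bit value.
$3

[02] 00 0e → 0x0e00
  op=0x0e00>>11=0x1 ⇒ pop (R)
  rd: (w>>9)&0x3=0x3 → $3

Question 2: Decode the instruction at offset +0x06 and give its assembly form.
load $0, $0

off 0x06: read 00 e0 as little → 0xe000
  op=0xe000>>11=0x1c ⇒ load (RR)
  rd: (w>>9)&0x3=0x0 → $0
  rs: (w>>7)&0x3=0x0 → $0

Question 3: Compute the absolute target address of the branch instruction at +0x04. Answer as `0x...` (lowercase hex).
[04] 00 78 → 0x7800
  op=0x7800>>11=0xf ⇒ b (J)
  [10:0] imm=0 = 0
  target = base 0xdc4e + off 0x04 + 2 + imm 0 = 0xdc54

0xdc54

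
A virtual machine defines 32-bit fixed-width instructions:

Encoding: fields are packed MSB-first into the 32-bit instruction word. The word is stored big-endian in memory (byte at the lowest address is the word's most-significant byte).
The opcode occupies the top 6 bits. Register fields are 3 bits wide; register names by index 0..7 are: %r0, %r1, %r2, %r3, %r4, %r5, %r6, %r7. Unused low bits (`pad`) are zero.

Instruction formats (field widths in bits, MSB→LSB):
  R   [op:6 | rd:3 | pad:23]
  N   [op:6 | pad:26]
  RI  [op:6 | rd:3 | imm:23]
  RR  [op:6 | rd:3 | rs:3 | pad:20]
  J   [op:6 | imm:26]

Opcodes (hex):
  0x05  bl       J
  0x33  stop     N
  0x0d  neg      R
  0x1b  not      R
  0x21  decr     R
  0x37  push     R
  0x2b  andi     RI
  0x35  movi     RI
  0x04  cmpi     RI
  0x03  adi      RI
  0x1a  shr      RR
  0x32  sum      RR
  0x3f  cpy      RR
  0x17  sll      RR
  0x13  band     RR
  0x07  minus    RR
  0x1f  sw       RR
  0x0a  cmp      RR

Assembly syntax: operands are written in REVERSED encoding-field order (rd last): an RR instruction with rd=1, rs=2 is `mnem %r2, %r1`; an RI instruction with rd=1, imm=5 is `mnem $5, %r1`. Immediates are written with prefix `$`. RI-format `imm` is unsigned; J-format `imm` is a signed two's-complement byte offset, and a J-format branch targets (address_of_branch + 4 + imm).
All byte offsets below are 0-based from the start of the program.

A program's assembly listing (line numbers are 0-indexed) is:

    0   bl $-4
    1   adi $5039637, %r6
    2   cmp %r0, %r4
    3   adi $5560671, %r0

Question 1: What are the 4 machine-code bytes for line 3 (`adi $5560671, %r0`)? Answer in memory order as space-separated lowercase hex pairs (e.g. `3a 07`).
3. adi fields op=0x3:6|rd=0:3|imm=5560671:23 → word 0c54d95fh → 0c 54 d9 5f

0c 54 d9 5f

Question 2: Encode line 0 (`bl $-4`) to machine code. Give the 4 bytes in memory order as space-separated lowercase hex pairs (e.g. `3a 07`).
17 ff ff fc

0. bl fields op=0x5:6|imm=-4:26 → word 17fffffch → 17 ff ff fc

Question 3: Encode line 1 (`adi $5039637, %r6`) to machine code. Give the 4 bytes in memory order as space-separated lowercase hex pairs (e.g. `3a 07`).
L1: adi op=0x3:6|rd=6:3|imm=5039637:23 ⇒ 0x0f4ce615 ⇒ big 0f 4c e6 15

0f 4c e6 15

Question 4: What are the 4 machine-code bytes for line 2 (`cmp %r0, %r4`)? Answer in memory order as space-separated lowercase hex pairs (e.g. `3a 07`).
2. cmp fields op=0xa:6|rd=4:3|rs=0:3|pad=0:20 → word 2a000000h → 2a 00 00 00

2a 00 00 00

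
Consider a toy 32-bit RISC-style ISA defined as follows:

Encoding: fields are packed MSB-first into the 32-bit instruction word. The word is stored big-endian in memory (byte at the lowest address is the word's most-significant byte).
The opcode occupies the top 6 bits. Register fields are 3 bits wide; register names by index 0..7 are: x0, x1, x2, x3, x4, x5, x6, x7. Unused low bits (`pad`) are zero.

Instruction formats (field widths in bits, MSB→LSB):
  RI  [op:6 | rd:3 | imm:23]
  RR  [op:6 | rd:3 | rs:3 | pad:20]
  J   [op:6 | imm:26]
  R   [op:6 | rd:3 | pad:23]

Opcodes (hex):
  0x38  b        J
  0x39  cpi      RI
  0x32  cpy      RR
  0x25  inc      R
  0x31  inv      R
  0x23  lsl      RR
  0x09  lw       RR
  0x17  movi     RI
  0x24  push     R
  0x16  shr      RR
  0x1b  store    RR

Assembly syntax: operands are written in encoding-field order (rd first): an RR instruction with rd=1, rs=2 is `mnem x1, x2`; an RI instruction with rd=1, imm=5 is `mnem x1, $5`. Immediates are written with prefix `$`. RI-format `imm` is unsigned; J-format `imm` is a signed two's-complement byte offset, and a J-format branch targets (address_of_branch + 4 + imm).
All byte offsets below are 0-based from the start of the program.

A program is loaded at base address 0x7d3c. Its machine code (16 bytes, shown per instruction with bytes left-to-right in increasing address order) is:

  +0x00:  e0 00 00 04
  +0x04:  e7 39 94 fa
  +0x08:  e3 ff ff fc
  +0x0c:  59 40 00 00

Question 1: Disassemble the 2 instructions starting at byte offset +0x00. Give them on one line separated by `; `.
[00] e0 00 00 04 → 0xe0000004
  op=0xe0000004>>26=0x38 ⇒ b (J)
  [25:0] imm=4 = $4
[04] e7 39 94 fa → 0xe73994fa
  op=0xe73994fa>>26=0x39 ⇒ cpi (RI)
  [25:23] rd=6 = x6
  [22:0] imm=3773690 = $3773690

b $4; cpi x6, $3773690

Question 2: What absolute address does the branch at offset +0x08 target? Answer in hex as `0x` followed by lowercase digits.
0x7d44

[08] e3 ff ff fc → 0xe3fffffc
  top 6b → 0x38 → b [J]
  imm: (w>>0)&0x3ffffff=0x3fffffc (s26→-4) → $-4
  target = base 0x7d3c + off 0x08 + 4 + imm -4 = 0x7d44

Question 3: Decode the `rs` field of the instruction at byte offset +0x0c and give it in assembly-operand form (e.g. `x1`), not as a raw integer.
x4

[0c] 59 40 00 00 → 0x59400000
  top 6b → 0x16 → shr [RR]
  rd: (w>>23)&0x7=0x2 → x2
  rs: (w>>20)&0x7=0x4 → x4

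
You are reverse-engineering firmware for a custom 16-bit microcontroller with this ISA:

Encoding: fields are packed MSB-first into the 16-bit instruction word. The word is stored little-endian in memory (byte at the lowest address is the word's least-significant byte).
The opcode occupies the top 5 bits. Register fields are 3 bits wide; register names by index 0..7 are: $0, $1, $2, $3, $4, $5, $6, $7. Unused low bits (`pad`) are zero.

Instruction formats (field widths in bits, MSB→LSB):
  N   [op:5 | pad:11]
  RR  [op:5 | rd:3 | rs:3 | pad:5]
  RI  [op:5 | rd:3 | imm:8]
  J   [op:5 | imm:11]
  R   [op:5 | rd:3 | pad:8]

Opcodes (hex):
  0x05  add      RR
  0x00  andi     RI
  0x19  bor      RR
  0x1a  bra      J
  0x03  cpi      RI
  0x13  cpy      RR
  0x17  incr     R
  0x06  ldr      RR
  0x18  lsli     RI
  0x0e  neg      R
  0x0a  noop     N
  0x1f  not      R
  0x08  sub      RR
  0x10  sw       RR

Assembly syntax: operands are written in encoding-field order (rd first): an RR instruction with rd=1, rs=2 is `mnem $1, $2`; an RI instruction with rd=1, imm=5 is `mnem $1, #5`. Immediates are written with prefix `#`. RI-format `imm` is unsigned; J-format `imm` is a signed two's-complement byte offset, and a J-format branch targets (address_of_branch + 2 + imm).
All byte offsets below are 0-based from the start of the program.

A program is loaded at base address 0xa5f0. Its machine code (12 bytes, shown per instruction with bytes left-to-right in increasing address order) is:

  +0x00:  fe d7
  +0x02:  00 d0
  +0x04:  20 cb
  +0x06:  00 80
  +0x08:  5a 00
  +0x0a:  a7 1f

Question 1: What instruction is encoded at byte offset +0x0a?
cpi $7, #167

+0x0a: a7 1f ⇒ word 0x1fa7 (little)
  top 5b → 0x3 → cpi [RI]
  rd@[10:8]=0x7 ⇒ $7
  imm@[7:0]=0xa7 ⇒ #167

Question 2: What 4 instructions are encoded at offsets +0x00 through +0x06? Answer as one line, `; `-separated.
bra #-2; bra #0; bor $3, $1; sw $0, $0

off 0x00: read fe d7 as little → 0xd7fe
  opcode bits[15:11]=0x1a: bra/J
  imm@[10:0]=0x7fe (s11→-2) ⇒ #-2
off 0x02: read 00 d0 as little → 0xd000
  opcode bits[15:11]=0x1a: bra/J
  imm@[10:0]=0x0 ⇒ #0
off 0x04: read 20 cb as little → 0xcb20
  opcode bits[15:11]=0x19: bor/RR
  rd@[10:8]=0x3 ⇒ $3
  rs@[7:5]=0x1 ⇒ $1
off 0x06: read 00 80 as little → 0x8000
  opcode bits[15:11]=0x10: sw/RR
  rd@[10:8]=0x0 ⇒ $0
  rs@[7:5]=0x0 ⇒ $0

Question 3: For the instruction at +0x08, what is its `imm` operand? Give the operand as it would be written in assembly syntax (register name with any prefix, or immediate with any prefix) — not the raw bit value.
@+08  little-endian(5a 00) = 0x005a
  top 5b → 0x0 → andi [RI]
  rd: (w>>8)&0x7=0x0 → $0
  imm: (w>>0)&0xff=0x5a → #90

#90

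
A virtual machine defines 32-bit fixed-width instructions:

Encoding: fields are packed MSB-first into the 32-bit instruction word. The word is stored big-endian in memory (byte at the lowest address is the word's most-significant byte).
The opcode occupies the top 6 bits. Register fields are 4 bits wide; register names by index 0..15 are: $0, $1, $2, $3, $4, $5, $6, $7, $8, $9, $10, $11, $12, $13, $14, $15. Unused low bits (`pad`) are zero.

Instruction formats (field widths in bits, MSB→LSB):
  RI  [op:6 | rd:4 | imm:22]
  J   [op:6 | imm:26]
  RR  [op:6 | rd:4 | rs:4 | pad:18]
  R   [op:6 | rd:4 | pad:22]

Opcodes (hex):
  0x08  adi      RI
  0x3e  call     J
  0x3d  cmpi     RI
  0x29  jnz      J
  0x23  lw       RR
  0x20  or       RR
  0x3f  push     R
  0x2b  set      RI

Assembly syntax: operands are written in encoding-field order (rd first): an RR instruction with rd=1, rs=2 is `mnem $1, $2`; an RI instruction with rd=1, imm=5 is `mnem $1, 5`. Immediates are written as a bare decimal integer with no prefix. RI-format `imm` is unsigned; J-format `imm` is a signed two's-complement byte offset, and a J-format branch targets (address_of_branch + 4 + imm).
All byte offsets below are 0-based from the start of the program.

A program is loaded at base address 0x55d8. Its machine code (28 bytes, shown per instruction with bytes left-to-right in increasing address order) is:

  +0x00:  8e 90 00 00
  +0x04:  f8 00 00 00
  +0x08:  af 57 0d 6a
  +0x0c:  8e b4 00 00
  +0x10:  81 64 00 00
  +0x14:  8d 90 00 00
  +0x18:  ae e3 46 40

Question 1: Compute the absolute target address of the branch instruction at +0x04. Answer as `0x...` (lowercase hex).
0x55e0

@+04  big-endian(f8 00 00 00) = 0xf8000000
  opcode bits[31:26]=0x3e: call/J
  imm: (w>>0)&0x3ffffff=0x0 → 0
  target = base 0x55d8 + off 0x04 + 4 + imm 0 = 0x55e0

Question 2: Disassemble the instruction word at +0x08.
[08] af 57 0d 6a → 0xaf570d6a
  opcode bits[31:26]=0x2b: set/RI
  rd: (w>>22)&0xf=0xd → $13
  imm: (w>>0)&0x3fffff=0x170d6a → 1510762

set $13, 1510762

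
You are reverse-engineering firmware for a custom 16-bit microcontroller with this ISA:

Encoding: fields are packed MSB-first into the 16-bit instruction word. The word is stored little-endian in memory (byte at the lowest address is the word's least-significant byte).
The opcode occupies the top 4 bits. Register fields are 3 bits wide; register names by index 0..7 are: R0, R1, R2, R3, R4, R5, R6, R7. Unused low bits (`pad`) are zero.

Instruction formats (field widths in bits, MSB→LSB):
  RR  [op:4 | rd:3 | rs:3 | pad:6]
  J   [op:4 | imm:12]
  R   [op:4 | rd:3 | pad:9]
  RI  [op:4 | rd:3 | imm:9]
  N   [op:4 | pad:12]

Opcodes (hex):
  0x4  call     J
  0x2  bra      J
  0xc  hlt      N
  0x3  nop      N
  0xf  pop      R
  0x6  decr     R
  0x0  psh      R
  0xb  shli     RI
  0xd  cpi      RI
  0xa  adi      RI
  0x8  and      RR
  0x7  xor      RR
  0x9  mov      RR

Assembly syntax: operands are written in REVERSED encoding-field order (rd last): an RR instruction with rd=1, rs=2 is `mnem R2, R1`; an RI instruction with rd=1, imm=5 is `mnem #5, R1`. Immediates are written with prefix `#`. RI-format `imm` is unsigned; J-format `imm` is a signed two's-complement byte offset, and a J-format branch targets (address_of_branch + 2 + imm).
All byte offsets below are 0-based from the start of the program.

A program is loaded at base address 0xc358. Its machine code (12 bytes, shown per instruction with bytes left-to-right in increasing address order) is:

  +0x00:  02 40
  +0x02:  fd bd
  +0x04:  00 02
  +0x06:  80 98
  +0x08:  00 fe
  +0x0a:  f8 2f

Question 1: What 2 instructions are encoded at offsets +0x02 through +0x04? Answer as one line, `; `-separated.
shli #509, R6; psh R1

off 0x02: read fd bd as little → 0xbdfd
  top 4b → 0xb → shli [RI]
  rd: (w>>9)&0x7=0x6 → R6
  imm: (w>>0)&0x1ff=0x1fd → #509
off 0x04: read 00 02 as little → 0x0200
  top 4b → 0x0 → psh [R]
  rd: (w>>9)&0x7=0x1 → R1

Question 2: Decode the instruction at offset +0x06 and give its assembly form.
[06] 80 98 → 0x9880
  top 4b → 0x9 → mov [RR]
  [11:9] rd=4 = R4
  [8:6] rs=2 = R2

mov R2, R4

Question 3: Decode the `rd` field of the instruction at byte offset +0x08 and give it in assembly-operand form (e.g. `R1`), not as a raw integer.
[08] 00 fe → 0xfe00
  opcode bits[15:12]=0xf: pop/R
  rd@[11:9]=0x7 ⇒ R7

R7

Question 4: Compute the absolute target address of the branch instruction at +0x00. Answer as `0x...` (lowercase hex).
+0x00: 02 40 ⇒ word 0x4002 (little)
  opcode bits[15:12]=0x4: call/J
  imm: (w>>0)&0xfff=0x2 → #2
  target = base 0xc358 + off 0x00 + 2 + imm 2 = 0xc35c

0xc35c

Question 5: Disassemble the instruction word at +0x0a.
bra #-8

@+0a  little-endian(f8 2f) = 0x2ff8
  opcode bits[15:12]=0x2: bra/J
  imm@[11:0]=0xff8 (s12→-8) ⇒ #-8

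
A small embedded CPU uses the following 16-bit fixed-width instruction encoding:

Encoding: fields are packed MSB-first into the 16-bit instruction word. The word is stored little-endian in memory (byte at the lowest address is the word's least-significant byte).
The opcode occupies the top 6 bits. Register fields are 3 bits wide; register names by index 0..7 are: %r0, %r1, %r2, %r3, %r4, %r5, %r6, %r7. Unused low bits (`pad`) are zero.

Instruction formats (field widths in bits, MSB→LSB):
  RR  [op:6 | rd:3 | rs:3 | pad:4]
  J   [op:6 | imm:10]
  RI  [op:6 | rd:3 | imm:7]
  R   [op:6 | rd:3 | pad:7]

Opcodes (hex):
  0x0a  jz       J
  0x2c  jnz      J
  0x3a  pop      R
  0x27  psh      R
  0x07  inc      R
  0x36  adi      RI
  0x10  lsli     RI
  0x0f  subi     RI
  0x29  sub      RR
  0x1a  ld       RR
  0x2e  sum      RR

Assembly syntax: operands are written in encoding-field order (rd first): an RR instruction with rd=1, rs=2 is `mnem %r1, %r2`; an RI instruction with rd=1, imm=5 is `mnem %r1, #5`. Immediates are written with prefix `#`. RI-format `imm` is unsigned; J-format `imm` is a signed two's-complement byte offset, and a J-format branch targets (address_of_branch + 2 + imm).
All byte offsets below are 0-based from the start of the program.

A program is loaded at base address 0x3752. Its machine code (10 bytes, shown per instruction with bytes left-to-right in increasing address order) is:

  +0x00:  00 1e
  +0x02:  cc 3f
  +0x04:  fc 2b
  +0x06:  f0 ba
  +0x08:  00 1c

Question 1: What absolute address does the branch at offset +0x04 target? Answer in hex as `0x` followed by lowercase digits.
0x3754

@+04  little-endian(fc 2b) = 0x2bfc
  op=0x2bfc>>10=0xa ⇒ jz (J)
  imm: (w>>0)&0x3ff=0x3fc (s10→-4) → #-4
  target = base 0x3752 + off 0x04 + 2 + imm -4 = 0x3754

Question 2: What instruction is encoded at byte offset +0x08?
[08] 00 1c → 0x1c00
  top 6b → 0x7 → inc [R]
  rd: (w>>7)&0x7=0x0 → %r0

inc %r0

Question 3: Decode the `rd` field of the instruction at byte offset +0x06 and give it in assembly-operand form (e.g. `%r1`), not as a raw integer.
%r5

off 0x06: read f0 ba as little → 0xbaf0
  opcode bits[15:10]=0x2e: sum/RR
  [9:7] rd=5 = %r5
  [6:4] rs=7 = %r7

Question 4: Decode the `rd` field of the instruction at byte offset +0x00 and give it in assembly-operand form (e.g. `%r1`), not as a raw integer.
%r4

@+00  little-endian(00 1e) = 0x1e00
  opcode bits[15:10]=0x7: inc/R
  [9:7] rd=4 = %r4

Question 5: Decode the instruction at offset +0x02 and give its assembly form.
subi %r7, #76

[02] cc 3f → 0x3fcc
  op=0x3fcc>>10=0xf ⇒ subi (RI)
  rd@[9:7]=0x7 ⇒ %r7
  imm@[6:0]=0x4c ⇒ #76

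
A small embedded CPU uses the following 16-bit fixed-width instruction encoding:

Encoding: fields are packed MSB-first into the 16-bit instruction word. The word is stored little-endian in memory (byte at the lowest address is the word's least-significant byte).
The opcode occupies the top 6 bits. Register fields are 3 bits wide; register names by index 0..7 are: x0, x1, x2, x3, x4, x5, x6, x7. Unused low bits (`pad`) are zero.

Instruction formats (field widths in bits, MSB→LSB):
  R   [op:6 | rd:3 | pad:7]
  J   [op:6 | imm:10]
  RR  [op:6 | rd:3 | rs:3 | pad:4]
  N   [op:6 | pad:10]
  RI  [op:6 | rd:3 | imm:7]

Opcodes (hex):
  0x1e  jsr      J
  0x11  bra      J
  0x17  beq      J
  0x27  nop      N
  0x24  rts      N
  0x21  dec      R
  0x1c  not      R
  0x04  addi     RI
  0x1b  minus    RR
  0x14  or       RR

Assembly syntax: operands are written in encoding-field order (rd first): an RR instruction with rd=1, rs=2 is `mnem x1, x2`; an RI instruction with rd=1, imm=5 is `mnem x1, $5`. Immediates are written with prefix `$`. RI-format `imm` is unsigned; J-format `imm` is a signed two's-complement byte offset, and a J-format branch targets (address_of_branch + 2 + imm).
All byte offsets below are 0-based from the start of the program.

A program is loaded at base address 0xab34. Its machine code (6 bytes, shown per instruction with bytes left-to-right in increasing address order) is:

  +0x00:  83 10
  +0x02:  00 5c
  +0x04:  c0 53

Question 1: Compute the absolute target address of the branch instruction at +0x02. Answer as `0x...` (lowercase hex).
0xab38

off 0x02: read 00 5c as little → 0x5c00
  op=0x5c00>>10=0x17 ⇒ beq (J)
  imm@[9:0]=0x0 ⇒ $0
  target = base 0xab34 + off 0x02 + 2 + imm 0 = 0xab38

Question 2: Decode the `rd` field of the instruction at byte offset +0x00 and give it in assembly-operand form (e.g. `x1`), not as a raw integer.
@+00  little-endian(83 10) = 0x1083
  top 6b → 0x4 → addi [RI]
  rd@[9:7]=0x1 ⇒ x1
  imm@[6:0]=0x3 ⇒ $3

x1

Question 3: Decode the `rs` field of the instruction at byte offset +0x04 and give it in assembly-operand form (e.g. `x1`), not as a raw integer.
[04] c0 53 → 0x53c0
  opcode bits[15:10]=0x14: or/RR
  rd: (w>>7)&0x7=0x7 → x7
  rs: (w>>4)&0x7=0x4 → x4

x4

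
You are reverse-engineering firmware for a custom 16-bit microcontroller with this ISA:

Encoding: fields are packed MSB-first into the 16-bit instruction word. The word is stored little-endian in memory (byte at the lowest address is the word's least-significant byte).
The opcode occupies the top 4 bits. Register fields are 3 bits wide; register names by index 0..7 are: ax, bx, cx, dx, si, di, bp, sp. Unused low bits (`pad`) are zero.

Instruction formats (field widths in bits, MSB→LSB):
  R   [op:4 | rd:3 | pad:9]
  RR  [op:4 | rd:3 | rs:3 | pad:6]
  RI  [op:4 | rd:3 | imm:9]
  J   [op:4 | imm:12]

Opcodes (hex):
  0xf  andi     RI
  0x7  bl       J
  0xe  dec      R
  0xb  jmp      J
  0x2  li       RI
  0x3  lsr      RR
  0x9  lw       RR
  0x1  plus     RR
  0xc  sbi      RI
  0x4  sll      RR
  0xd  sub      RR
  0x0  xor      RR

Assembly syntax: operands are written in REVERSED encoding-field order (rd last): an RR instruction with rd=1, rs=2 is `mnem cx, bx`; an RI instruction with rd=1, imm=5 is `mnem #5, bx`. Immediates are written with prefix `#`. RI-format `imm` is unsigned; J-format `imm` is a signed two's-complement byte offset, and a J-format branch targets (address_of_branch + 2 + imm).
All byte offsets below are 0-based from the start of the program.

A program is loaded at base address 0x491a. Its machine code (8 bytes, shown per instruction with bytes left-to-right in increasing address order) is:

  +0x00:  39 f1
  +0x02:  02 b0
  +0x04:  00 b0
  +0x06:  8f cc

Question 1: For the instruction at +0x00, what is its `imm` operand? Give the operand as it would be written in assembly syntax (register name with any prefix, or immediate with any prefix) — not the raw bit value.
+0x00: 39 f1 ⇒ word 0xf139 (little)
  op=0xf139>>12=0xf ⇒ andi (RI)
  rd: (w>>9)&0x7=0x0 → ax
  imm: (w>>0)&0x1ff=0x139 → #313

#313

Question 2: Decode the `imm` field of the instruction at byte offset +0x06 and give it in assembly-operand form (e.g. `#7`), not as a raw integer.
@+06  little-endian(8f cc) = 0xcc8f
  op=0xcc8f>>12=0xc ⇒ sbi (RI)
  [11:9] rd=6 = bp
  [8:0] imm=143 = #143

#143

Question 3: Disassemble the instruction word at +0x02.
jmp #2

+0x02: 02 b0 ⇒ word 0xb002 (little)
  top 4b → 0xb → jmp [J]
  [11:0] imm=2 = #2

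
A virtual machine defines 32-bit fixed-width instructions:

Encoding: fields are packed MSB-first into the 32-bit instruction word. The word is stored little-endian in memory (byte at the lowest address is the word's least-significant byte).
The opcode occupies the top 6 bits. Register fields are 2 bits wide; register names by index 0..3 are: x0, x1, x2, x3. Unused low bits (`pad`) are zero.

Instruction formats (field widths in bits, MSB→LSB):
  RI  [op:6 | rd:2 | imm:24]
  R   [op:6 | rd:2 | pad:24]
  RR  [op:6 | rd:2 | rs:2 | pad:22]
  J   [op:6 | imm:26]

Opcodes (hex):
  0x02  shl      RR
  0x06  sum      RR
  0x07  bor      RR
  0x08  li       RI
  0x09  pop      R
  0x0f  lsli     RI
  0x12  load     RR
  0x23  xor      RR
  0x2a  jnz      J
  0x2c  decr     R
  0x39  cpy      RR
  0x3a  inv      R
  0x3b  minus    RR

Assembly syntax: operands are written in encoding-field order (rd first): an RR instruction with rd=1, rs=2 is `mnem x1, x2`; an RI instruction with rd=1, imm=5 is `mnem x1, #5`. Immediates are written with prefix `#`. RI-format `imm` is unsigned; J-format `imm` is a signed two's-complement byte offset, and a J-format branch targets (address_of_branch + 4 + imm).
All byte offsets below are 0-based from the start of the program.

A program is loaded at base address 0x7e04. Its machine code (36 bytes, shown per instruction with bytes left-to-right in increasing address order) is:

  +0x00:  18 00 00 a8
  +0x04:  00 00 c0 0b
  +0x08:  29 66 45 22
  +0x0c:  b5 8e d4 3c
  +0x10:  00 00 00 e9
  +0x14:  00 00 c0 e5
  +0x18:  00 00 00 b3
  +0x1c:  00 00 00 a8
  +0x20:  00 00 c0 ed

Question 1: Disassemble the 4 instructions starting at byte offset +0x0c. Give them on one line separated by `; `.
+0x0c: b5 8e d4 3c ⇒ word 0x3cd48eb5 (little)
  op=0x3cd48eb5>>26=0xf ⇒ lsli (RI)
  rd@[25:24]=0x0 ⇒ x0
  imm@[23:0]=0xd48eb5 ⇒ #13930165
+0x10: 00 00 00 e9 ⇒ word 0xe9000000 (little)
  op=0xe9000000>>26=0x3a ⇒ inv (R)
  rd@[25:24]=0x1 ⇒ x1
+0x14: 00 00 c0 e5 ⇒ word 0xe5c00000 (little)
  op=0xe5c00000>>26=0x39 ⇒ cpy (RR)
  rd@[25:24]=0x1 ⇒ x1
  rs@[23:22]=0x3 ⇒ x3
+0x18: 00 00 00 b3 ⇒ word 0xb3000000 (little)
  op=0xb3000000>>26=0x2c ⇒ decr (R)
  rd@[25:24]=0x3 ⇒ x3

lsli x0, #13930165; inv x1; cpy x1, x3; decr x3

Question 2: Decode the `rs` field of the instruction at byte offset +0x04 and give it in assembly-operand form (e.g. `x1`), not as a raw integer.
x3

off 0x04: read 00 00 c0 0b as little → 0x0bc00000
  op=0x0bc00000>>26=0x2 ⇒ shl (RR)
  rd: (w>>24)&0x3=0x3 → x3
  rs: (w>>22)&0x3=0x3 → x3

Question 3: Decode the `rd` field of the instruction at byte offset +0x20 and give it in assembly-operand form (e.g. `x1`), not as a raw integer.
x1

[20] 00 00 c0 ed → 0xedc00000
  top 6b → 0x3b → minus [RR]
  rd@[25:24]=0x1 ⇒ x1
  rs@[23:22]=0x3 ⇒ x3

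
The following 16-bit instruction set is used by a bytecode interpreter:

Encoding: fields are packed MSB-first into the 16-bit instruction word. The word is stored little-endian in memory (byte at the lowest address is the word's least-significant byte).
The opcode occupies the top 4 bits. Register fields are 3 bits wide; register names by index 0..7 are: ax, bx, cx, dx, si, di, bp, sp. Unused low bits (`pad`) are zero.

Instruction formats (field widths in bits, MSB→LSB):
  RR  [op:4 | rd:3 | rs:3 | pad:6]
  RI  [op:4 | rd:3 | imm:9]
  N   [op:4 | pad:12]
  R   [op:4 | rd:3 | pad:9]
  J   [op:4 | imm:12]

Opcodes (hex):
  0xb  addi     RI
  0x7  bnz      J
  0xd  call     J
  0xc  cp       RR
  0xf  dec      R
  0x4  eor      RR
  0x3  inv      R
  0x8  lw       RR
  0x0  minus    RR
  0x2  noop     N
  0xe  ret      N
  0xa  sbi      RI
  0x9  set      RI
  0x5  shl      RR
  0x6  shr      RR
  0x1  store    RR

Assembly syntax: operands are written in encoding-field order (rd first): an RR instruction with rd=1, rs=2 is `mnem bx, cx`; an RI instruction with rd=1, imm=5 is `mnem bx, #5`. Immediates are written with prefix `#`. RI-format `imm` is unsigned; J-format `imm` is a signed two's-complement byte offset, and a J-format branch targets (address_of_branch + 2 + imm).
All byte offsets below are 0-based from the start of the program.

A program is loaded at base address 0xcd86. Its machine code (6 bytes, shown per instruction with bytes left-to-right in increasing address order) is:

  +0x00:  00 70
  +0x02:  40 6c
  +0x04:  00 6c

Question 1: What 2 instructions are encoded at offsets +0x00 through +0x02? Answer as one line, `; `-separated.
bnz #0; shr bp, bx

[00] 00 70 → 0x7000
  opcode bits[15:12]=0x7: bnz/J
  [11:0] imm=0 = #0
[02] 40 6c → 0x6c40
  opcode bits[15:12]=0x6: shr/RR
  [11:9] rd=6 = bp
  [8:6] rs=1 = bx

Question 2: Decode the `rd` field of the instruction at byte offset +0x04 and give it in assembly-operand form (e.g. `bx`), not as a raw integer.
off 0x04: read 00 6c as little → 0x6c00
  top 4b → 0x6 → shr [RR]
  [11:9] rd=6 = bp
  [8:6] rs=0 = ax

bp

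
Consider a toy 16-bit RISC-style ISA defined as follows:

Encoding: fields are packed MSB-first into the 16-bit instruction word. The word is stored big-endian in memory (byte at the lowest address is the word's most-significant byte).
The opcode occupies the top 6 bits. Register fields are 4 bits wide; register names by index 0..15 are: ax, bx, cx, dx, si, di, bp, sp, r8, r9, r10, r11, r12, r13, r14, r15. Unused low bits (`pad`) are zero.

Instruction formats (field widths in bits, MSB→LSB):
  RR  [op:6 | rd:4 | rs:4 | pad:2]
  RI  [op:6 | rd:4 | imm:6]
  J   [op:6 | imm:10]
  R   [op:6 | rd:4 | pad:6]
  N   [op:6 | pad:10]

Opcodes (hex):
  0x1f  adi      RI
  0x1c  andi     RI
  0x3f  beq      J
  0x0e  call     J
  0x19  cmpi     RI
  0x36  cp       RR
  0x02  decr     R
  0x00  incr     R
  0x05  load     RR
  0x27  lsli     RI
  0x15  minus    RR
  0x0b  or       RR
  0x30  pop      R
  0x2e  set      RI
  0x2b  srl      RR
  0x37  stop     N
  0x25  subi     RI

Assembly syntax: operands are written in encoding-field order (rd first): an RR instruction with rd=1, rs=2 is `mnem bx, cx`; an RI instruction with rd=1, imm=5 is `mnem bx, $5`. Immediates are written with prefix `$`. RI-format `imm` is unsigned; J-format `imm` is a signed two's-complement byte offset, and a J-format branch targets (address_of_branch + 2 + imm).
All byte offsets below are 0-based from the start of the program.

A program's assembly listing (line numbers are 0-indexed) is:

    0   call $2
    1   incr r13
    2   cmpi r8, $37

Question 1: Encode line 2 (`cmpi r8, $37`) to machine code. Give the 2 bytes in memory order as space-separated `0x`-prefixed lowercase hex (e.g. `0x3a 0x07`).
L2: cmpi op=0x19:6|rd=8:4|imm=37:6 ⇒ 0x6625 ⇒ big 66 25

0x66 0x25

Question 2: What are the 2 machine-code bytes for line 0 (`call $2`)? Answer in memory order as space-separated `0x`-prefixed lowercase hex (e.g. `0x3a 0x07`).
0. call fields op=0xe:6|imm=2:10 → word 3802h → 38 02

0x38 0x02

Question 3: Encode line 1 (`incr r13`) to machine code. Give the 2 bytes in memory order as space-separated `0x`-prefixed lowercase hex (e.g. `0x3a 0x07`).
0x03 0x40

line 1 (incr): pack op=0x0:6|rd=13:4|pad=0:6 = 0x0340; big→ 03 40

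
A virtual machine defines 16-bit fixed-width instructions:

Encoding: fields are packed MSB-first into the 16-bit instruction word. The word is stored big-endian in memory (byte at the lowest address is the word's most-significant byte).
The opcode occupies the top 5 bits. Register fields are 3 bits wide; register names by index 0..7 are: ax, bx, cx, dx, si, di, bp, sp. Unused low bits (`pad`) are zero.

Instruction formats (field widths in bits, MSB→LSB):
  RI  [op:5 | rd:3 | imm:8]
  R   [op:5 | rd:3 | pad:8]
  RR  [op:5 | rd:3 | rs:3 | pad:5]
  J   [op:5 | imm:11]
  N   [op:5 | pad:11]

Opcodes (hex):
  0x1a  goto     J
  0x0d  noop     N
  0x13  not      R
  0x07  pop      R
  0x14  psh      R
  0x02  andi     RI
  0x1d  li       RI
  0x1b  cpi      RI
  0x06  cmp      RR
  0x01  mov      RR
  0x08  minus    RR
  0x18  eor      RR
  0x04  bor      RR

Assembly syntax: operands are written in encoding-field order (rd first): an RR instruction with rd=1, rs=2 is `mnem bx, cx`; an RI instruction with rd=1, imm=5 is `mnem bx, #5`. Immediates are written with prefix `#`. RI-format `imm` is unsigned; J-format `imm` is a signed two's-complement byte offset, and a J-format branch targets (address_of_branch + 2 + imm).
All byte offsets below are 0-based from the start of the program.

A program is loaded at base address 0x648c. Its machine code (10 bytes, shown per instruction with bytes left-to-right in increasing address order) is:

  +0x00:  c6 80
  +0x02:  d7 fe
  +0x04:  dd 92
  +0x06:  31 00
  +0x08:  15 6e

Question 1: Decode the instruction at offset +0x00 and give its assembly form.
eor bp, si

+0x00: c6 80 ⇒ word 0xc680 (big)
  op=0xc680>>11=0x18 ⇒ eor (RR)
  rd: (w>>8)&0x7=0x6 → bp
  rs: (w>>5)&0x7=0x4 → si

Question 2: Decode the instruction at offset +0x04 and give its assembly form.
cpi di, #146

off 0x04: read dd 92 as big → 0xdd92
  opcode bits[15:11]=0x1b: cpi/RI
  rd@[10:8]=0x5 ⇒ di
  imm@[7:0]=0x92 ⇒ #146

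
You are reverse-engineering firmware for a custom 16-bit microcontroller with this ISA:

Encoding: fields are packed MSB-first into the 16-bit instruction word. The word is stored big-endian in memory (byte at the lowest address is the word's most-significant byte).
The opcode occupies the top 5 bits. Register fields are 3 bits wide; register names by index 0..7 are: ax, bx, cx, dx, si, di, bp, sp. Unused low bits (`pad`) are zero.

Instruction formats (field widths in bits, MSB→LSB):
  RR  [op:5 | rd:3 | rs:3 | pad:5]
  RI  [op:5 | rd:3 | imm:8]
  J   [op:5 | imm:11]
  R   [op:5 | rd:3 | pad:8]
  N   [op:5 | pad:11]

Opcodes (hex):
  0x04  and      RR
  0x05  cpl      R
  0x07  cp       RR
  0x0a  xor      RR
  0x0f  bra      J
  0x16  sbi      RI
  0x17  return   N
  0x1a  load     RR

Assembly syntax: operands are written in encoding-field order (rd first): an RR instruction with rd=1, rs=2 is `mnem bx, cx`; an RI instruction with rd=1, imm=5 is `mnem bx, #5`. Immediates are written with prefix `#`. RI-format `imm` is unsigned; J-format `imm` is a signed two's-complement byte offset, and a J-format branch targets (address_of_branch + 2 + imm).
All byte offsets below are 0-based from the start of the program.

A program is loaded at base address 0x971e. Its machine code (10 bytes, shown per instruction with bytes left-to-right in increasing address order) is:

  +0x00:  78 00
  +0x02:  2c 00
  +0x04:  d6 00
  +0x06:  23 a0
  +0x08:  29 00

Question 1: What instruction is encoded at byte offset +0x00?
@+00  big-endian(78 00) = 0x7800
  top 5b → 0xf → bra [J]
  imm: (w>>0)&0x7ff=0x0 → #0

bra #0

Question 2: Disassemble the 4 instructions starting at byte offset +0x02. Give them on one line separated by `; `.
[02] 2c 00 → 0x2c00
  top 5b → 0x5 → cpl [R]
  rd@[10:8]=0x4 ⇒ si
[04] d6 00 → 0xd600
  top 5b → 0x1a → load [RR]
  rd@[10:8]=0x6 ⇒ bp
  rs@[7:5]=0x0 ⇒ ax
[06] 23 a0 → 0x23a0
  top 5b → 0x4 → and [RR]
  rd@[10:8]=0x3 ⇒ dx
  rs@[7:5]=0x5 ⇒ di
[08] 29 00 → 0x2900
  top 5b → 0x5 → cpl [R]
  rd@[10:8]=0x1 ⇒ bx

cpl si; load bp, ax; and dx, di; cpl bx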